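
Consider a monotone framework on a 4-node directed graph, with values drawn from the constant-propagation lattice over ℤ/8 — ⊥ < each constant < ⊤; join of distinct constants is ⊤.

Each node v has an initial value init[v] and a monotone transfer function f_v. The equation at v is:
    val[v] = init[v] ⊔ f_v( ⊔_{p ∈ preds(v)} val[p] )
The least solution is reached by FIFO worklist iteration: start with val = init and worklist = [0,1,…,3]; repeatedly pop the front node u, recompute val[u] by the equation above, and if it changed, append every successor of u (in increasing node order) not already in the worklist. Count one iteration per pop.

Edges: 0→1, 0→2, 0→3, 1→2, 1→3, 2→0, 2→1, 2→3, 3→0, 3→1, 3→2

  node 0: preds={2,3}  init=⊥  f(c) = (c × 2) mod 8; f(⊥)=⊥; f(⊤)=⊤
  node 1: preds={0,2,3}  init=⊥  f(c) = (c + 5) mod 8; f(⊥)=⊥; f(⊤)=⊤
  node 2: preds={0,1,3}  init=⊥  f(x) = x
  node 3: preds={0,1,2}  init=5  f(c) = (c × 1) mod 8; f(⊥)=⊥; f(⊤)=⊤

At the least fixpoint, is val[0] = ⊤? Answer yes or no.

yes

Trace (8 dequeues):
  [1] u=0 | in 5 | out 2 | prev ⊥ | push {}
  [2] u=1 | in ⊤ | out ⊤ | prev ⊥ | push {}
  [3] u=2 | in ⊤ | out ⊤ | prev ⊥ | push {0,1}
  [4] u=3 | in ⊤ | out ⊤ | prev 5 | push {2}
  [5] u=0 | in ⊤ | out ⊤ | prev 2 | push {3}
  [6] u=1 | in ⊤ | out ⊤ | ==
  [7] u=2 | in ⊤ | out ⊤ | ==
  [8] u=3 | in ⊤ | out ⊤ | ==

Converged values:
  [0] ⊤
  [1] ⊤
  [2] ⊤
  [3] ⊤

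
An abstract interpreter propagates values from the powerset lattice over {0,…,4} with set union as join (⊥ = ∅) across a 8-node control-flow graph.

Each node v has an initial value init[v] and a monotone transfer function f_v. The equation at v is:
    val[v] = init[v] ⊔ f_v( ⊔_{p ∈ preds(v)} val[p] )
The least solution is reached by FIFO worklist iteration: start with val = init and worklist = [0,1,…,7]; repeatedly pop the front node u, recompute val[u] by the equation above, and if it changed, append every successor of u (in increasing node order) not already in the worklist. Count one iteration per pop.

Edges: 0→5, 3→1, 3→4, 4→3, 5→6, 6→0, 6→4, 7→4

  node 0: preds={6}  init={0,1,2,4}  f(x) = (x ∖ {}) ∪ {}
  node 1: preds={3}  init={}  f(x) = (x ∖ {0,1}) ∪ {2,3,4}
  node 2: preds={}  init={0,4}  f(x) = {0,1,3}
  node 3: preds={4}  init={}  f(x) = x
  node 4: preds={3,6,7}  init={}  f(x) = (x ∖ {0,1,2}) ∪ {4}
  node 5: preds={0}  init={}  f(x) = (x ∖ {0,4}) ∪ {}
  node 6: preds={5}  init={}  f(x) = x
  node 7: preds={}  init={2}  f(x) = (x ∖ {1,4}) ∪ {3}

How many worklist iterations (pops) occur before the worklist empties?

Iteration log — 15 steps:
  step 1. node 0  ⊔preds={}  new={0,1,2,4}  stable
  step 2. node 1  ⊔preds={}  new={2,3,4}  old={}  +wl: 
  step 3. node 2  ⊔preds={}  new={0,1,3,4}  old={0,4}  +wl: 
  step 4. node 3  ⊔preds={}  new={}  stable
  step 5. node 4  ⊔preds={2}  new={4}  old={}  +wl: 3
  step 6. node 5  ⊔preds={0,1,2,4}  new={1,2}  old={}  +wl: 
  step 7. node 6  ⊔preds={1,2}  new={1,2}  old={}  +wl: 0,4
  step 8. node 7  ⊔preds={}  new={2,3}  old={2}  +wl: 
  step 9. node 3  ⊔preds={4}  new={4}  old={}  +wl: 1
  step 10. node 0  ⊔preds={1,2}  new={0,1,2,4}  stable
  step 11. node 4  ⊔preds={1,2,3,4}  new={3,4}  old={4}  +wl: 3
  step 12. node 1  ⊔preds={4}  new={2,3,4}  stable
  step 13. node 3  ⊔preds={3,4}  new={3,4}  old={4}  +wl: 1,4
  step 14. node 1  ⊔preds={3,4}  new={2,3,4}  stable
  step 15. node 4  ⊔preds={1,2,3,4}  new={3,4}  stable

Least fixpoint reached:
  node 0: {0,1,2,4}
  node 1: {2,3,4}
  node 2: {0,1,3,4}
  node 3: {3,4}
  node 4: {3,4}
  node 5: {1,2}
  node 6: {1,2}
  node 7: {2,3}

15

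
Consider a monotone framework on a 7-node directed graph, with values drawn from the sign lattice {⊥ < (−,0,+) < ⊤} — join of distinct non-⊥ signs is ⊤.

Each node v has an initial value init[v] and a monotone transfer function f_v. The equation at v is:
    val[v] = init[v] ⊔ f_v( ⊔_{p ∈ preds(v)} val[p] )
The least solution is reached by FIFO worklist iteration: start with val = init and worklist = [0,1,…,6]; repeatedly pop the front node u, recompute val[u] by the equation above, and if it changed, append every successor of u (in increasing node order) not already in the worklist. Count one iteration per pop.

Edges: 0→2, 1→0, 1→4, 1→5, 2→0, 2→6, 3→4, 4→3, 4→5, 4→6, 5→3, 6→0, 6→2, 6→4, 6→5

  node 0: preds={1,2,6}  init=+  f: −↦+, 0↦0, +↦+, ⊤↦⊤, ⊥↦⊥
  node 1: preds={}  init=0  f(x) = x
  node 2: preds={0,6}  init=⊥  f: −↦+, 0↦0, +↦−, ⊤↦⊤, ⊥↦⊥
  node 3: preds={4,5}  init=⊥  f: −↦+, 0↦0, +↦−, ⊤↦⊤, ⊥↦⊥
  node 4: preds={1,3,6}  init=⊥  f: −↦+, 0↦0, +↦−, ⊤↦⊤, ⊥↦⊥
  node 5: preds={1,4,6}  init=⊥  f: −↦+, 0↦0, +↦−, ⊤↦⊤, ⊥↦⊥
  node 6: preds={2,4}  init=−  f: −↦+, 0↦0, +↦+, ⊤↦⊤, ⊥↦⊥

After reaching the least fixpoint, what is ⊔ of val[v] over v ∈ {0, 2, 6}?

⊤

Trace (12 dequeues):
  [1] u=0 | in ⊤ | out ⊤ | prev + | push {}
  [2] u=1 | in ⊥ | out 0 | ==
  [3] u=2 | in ⊤ | out ⊤ | prev ⊥ | push {0}
  [4] u=3 | in ⊥ | out ⊥ | ==
  [5] u=4 | in ⊤ | out ⊤ | prev ⊥ | push {3}
  [6] u=5 | in ⊤ | out ⊤ | prev ⊥ | push {}
  [7] u=6 | in ⊤ | out ⊤ | prev − | push {2,4,5}
  [8] u=0 | in ⊤ | out ⊤ | ==
  [9] u=3 | in ⊤ | out ⊤ | prev ⊥ | push {}
  [10] u=2 | in ⊤ | out ⊤ | ==
  [11] u=4 | in ⊤ | out ⊤ | ==
  [12] u=5 | in ⊤ | out ⊤ | ==

Converged values:
  [0] ⊤
  [1] 0
  [2] ⊤
  [3] ⊤
  [4] ⊤
  [5] ⊤
  [6] ⊤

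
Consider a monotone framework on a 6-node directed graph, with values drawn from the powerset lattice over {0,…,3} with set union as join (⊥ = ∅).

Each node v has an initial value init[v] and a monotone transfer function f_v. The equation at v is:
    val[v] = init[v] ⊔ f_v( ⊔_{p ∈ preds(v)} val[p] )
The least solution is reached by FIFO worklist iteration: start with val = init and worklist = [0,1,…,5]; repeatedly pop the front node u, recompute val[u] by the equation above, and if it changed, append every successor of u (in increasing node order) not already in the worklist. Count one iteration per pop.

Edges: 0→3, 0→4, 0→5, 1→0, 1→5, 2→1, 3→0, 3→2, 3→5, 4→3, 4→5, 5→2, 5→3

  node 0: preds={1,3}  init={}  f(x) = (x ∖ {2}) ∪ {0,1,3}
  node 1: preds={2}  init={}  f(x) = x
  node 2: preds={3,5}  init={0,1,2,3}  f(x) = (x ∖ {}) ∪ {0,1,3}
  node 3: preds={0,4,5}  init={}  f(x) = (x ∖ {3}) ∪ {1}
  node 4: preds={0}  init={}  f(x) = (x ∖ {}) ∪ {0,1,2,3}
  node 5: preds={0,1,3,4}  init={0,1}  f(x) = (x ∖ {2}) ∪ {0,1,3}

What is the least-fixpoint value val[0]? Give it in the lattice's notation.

{0,1,3}

Iteration log — 12 steps:
  step 1. node 0  ⊔preds={}  new={0,1,3}  old={}  +wl: 
  step 2. node 1  ⊔preds={0,1,2,3}  new={0,1,2,3}  old={}  +wl: 0
  step 3. node 2  ⊔preds={0,1}  new={0,1,2,3}  stable
  step 4. node 3  ⊔preds={0,1,3}  new={0,1}  old={}  +wl: 2
  step 5. node 4  ⊔preds={0,1,3}  new={0,1,2,3}  old={}  +wl: 3
  step 6. node 5  ⊔preds={0,1,2,3}  new={0,1,3}  old={0,1}  +wl: 
  step 7. node 0  ⊔preds={0,1,2,3}  new={0,1,3}  stable
  step 8. node 2  ⊔preds={0,1,3}  new={0,1,2,3}  stable
  step 9. node 3  ⊔preds={0,1,2,3}  new={0,1,2}  old={0,1}  +wl: 0,2,5
  step 10. node 0  ⊔preds={0,1,2,3}  new={0,1,3}  stable
  step 11. node 2  ⊔preds={0,1,2,3}  new={0,1,2,3}  stable
  step 12. node 5  ⊔preds={0,1,2,3}  new={0,1,3}  stable

Least fixpoint reached:
  node 0: {0,1,3}
  node 1: {0,1,2,3}
  node 2: {0,1,2,3}
  node 3: {0,1,2}
  node 4: {0,1,2,3}
  node 5: {0,1,3}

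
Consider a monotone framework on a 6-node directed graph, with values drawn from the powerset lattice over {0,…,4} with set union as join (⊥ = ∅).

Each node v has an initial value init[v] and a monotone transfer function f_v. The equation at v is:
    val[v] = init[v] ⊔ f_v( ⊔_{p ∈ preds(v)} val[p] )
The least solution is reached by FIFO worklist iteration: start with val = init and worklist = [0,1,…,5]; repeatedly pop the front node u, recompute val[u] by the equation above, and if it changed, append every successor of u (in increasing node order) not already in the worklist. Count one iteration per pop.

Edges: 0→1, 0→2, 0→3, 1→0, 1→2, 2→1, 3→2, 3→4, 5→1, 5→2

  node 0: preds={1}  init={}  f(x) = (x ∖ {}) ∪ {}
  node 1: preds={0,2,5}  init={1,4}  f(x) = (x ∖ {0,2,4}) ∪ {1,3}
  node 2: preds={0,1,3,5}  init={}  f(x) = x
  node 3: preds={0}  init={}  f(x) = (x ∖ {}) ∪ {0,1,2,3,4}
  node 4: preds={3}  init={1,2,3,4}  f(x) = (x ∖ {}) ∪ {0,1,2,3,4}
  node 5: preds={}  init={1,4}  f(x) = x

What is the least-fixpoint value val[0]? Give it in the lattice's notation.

{1,3,4}

Worklist (11 pops):
  #1 pop 0: in={1,4} → {1,4} (was {}); enqueue []
  #2 pop 1: in={1,4} → {1,3,4} (was {1,4}); enqueue [0]
  #3 pop 2: in={1,3,4} → {1,3,4} (was {}); enqueue [1]
  #4 pop 3: in={1,4} → {0,1,2,3,4} (was {}); enqueue [2]
  #5 pop 4: in={0,1,2,3,4} → {0,1,2,3,4} (was {1,2,3,4}); enqueue []
  #6 pop 5: in={} → {1,4} (no change)
  #7 pop 0: in={1,3,4} → {1,3,4} (was {1,4}); enqueue [3]
  #8 pop 1: in={1,3,4} → {1,3,4} (no change)
  #9 pop 2: in={0,1,2,3,4} → {0,1,2,3,4} (was {1,3,4}); enqueue [1]
  #10 pop 3: in={1,3,4} → {0,1,2,3,4} (no change)
  #11 pop 1: in={0,1,2,3,4} → {1,3,4} (no change)

Fixpoint:
  val[0] = {1,3,4}
  val[1] = {1,3,4}
  val[2] = {0,1,2,3,4}
  val[3] = {0,1,2,3,4}
  val[4] = {0,1,2,3,4}
  val[5] = {1,4}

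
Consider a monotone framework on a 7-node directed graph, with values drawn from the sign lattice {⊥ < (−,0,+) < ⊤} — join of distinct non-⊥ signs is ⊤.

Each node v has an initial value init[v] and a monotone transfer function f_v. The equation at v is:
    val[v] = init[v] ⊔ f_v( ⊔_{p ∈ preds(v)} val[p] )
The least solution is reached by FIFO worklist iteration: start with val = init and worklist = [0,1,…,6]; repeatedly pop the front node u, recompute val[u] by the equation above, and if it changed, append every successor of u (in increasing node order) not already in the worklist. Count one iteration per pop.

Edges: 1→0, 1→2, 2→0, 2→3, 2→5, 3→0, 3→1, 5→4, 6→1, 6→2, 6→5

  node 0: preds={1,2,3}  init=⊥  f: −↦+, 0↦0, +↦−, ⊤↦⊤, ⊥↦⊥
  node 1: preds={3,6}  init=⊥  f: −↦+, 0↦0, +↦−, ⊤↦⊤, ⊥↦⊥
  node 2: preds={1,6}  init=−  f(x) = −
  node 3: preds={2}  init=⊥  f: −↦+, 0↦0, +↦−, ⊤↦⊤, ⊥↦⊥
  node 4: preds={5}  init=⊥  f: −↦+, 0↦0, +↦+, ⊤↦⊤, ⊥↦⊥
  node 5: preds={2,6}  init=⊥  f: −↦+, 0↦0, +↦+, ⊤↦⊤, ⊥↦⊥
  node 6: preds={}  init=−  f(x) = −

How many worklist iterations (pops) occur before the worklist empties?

Worklist (12 pops):
  #1 pop 0: in=− → + (was ⊥); enqueue []
  #2 pop 1: in=− → + (was ⊥); enqueue [0]
  #3 pop 2: in=⊤ → − (no change)
  #4 pop 3: in=− → + (was ⊥); enqueue [1]
  #5 pop 4: in=⊥ → ⊥ (no change)
  #6 pop 5: in=− → + (was ⊥); enqueue [4]
  #7 pop 6: in=⊥ → − (no change)
  #8 pop 0: in=⊤ → ⊤ (was +); enqueue []
  #9 pop 1: in=⊤ → ⊤ (was +); enqueue [0,2]
  #10 pop 4: in=+ → + (was ⊥); enqueue []
  #11 pop 0: in=⊤ → ⊤ (no change)
  #12 pop 2: in=⊤ → − (no change)

Fixpoint:
  val[0] = ⊤
  val[1] = ⊤
  val[2] = −
  val[3] = +
  val[4] = +
  val[5] = +
  val[6] = −

12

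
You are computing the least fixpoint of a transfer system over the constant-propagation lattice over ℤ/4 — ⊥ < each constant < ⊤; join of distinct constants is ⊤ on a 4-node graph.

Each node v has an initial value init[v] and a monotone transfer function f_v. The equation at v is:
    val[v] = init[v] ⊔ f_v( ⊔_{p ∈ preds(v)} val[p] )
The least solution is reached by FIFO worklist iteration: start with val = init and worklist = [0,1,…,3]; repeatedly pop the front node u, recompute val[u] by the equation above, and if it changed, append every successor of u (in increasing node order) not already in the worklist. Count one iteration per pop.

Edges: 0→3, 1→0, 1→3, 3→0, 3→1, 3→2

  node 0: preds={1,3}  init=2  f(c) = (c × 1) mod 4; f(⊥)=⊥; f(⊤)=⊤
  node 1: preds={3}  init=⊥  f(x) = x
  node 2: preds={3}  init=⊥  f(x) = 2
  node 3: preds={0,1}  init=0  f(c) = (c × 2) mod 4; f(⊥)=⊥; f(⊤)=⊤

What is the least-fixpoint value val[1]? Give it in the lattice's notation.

Iteration log — 9 steps:
  step 1. node 0  ⊔preds=0  new=⊤  old=2  +wl: 
  step 2. node 1  ⊔preds=0  new=0  old=⊥  +wl: 0
  step 3. node 2  ⊔preds=0  new=2  old=⊥  +wl: 
  step 4. node 3  ⊔preds=⊤  new=⊤  old=0  +wl: 1,2
  step 5. node 0  ⊔preds=⊤  new=⊤  stable
  step 6. node 1  ⊔preds=⊤  new=⊤  old=0  +wl: 0,3
  step 7. node 2  ⊔preds=⊤  new=2  stable
  step 8. node 0  ⊔preds=⊤  new=⊤  stable
  step 9. node 3  ⊔preds=⊤  new=⊤  stable

Least fixpoint reached:
  node 0: ⊤
  node 1: ⊤
  node 2: 2
  node 3: ⊤

⊤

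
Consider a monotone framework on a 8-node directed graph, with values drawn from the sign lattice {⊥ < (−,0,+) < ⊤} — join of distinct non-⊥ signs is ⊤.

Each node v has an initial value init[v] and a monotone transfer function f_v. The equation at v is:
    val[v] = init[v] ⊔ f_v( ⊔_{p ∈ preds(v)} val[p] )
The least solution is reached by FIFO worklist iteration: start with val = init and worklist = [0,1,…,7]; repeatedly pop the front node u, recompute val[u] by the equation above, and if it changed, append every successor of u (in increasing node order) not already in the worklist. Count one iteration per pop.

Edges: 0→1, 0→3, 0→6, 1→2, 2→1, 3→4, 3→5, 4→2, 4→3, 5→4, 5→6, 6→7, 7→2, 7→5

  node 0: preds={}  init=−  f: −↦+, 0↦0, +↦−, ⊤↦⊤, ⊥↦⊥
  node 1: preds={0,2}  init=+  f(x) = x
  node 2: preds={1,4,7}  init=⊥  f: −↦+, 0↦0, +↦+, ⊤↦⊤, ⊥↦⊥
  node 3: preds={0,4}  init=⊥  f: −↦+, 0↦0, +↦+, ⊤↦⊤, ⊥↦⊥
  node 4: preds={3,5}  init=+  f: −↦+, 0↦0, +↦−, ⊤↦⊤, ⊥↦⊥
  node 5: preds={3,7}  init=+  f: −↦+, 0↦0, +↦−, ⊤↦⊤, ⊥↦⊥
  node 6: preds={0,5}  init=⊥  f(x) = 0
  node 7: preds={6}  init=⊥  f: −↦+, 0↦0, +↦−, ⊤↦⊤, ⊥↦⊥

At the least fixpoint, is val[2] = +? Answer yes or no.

Iteration log — 13 steps:
  step 1. node 0  ⊔preds=⊥  new=−  stable
  step 2. node 1  ⊔preds=−  new=⊤  old=+  +wl: 
  step 3. node 2  ⊔preds=⊤  new=⊤  old=⊥  +wl: 1
  step 4. node 3  ⊔preds=⊤  new=⊤  old=⊥  +wl: 
  step 5. node 4  ⊔preds=⊤  new=⊤  old=+  +wl: 2,3
  step 6. node 5  ⊔preds=⊤  new=⊤  old=+  +wl: 4
  step 7. node 6  ⊔preds=⊤  new=0  old=⊥  +wl: 
  step 8. node 7  ⊔preds=0  new=0  old=⊥  +wl: 5
  step 9. node 1  ⊔preds=⊤  new=⊤  stable
  step 10. node 2  ⊔preds=⊤  new=⊤  stable
  step 11. node 3  ⊔preds=⊤  new=⊤  stable
  step 12. node 4  ⊔preds=⊤  new=⊤  stable
  step 13. node 5  ⊔preds=⊤  new=⊤  stable

Least fixpoint reached:
  node 0: −
  node 1: ⊤
  node 2: ⊤
  node 3: ⊤
  node 4: ⊤
  node 5: ⊤
  node 6: 0
  node 7: 0

no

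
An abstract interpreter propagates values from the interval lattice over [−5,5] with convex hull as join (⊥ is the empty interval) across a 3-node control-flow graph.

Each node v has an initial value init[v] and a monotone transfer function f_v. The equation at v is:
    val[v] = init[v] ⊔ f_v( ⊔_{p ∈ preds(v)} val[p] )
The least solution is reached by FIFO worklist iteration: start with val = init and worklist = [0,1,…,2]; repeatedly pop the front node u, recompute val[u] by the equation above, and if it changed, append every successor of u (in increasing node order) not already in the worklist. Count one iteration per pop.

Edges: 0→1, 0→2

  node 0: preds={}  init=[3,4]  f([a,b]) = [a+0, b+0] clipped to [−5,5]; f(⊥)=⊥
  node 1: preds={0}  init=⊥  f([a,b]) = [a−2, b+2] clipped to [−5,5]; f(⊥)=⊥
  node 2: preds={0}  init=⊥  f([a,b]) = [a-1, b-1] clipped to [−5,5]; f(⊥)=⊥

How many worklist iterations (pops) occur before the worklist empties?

3

Iteration log — 3 steps:
  step 1. node 0  ⊔preds=⊥  new=[3,4]  stable
  step 2. node 1  ⊔preds=[3,4]  new=[1,5]  old=⊥  +wl: 
  step 3. node 2  ⊔preds=[3,4]  new=[2,3]  old=⊥  +wl: 

Least fixpoint reached:
  node 0: [3,4]
  node 1: [1,5]
  node 2: [2,3]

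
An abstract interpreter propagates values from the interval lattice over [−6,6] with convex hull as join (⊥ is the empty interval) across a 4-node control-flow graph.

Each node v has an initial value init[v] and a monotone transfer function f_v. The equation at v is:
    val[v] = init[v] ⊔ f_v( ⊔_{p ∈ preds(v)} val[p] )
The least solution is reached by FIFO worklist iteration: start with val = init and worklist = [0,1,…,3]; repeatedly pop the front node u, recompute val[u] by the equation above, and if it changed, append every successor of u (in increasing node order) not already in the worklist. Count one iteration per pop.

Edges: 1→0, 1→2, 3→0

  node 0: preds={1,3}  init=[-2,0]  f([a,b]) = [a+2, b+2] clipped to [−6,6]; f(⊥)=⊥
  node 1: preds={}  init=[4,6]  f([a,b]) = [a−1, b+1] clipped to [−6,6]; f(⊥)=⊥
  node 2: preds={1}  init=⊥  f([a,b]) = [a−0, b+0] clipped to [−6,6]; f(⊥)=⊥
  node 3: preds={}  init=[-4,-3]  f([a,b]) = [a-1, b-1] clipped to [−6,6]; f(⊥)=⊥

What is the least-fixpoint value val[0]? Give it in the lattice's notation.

Trace (4 dequeues):
  [1] u=0 | in [-4,6] | out [-2,6] | prev [-2,0] | push {}
  [2] u=1 | in ⊥ | out [4,6] | ==
  [3] u=2 | in [4,6] | out [4,6] | prev ⊥ | push {}
  [4] u=3 | in ⊥ | out [-4,-3] | ==

Converged values:
  [0] [-2,6]
  [1] [4,6]
  [2] [4,6]
  [3] [-4,-3]

[-2,6]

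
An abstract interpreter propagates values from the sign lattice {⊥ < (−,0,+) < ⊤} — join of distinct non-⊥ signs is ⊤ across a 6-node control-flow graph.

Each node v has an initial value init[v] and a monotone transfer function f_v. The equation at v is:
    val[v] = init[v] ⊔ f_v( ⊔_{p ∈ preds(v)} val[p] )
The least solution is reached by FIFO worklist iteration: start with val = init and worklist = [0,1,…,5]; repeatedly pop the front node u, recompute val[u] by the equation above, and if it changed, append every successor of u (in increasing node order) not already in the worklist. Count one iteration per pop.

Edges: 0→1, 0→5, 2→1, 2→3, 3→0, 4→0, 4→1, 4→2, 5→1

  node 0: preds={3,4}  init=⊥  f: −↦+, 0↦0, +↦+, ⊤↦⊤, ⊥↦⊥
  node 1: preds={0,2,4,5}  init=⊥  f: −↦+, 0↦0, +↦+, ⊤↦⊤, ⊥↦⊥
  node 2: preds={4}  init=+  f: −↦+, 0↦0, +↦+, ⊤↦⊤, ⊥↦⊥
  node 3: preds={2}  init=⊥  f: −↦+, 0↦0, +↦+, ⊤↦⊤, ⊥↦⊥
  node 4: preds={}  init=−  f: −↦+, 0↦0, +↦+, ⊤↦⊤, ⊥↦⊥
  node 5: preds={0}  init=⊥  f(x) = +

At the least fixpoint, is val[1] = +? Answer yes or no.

no

Trace (9 dequeues):
  [1] u=0 | in − | out + | prev ⊥ | push {}
  [2] u=1 | in ⊤ | out ⊤ | prev ⊥ | push {}
  [3] u=2 | in − | out + | ==
  [4] u=3 | in + | out + | prev ⊥ | push {0}
  [5] u=4 | in ⊥ | out − | ==
  [6] u=5 | in + | out + | prev ⊥ | push {1}
  [7] u=0 | in ⊤ | out ⊤ | prev + | push {5}
  [8] u=1 | in ⊤ | out ⊤ | ==
  [9] u=5 | in ⊤ | out + | ==

Converged values:
  [0] ⊤
  [1] ⊤
  [2] +
  [3] +
  [4] −
  [5] +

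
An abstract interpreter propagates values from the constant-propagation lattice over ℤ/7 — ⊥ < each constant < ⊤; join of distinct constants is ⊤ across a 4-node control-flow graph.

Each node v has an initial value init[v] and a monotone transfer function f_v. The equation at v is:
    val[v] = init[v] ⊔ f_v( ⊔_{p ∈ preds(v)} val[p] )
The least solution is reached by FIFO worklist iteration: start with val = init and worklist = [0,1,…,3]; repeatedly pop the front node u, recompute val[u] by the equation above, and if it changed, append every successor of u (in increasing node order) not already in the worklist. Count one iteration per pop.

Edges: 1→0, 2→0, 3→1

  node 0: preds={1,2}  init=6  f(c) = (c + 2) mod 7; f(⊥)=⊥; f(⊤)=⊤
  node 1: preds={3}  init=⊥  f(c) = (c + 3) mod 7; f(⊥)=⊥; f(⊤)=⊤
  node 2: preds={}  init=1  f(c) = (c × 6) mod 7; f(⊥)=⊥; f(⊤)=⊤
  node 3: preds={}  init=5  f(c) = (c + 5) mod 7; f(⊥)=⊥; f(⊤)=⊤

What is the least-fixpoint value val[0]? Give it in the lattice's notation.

Worklist (5 pops):
  #1 pop 0: in=1 → ⊤ (was 6); enqueue []
  #2 pop 1: in=5 → 1 (was ⊥); enqueue [0]
  #3 pop 2: in=⊥ → 1 (no change)
  #4 pop 3: in=⊥ → 5 (no change)
  #5 pop 0: in=1 → ⊤ (no change)

Fixpoint:
  val[0] = ⊤
  val[1] = 1
  val[2] = 1
  val[3] = 5

⊤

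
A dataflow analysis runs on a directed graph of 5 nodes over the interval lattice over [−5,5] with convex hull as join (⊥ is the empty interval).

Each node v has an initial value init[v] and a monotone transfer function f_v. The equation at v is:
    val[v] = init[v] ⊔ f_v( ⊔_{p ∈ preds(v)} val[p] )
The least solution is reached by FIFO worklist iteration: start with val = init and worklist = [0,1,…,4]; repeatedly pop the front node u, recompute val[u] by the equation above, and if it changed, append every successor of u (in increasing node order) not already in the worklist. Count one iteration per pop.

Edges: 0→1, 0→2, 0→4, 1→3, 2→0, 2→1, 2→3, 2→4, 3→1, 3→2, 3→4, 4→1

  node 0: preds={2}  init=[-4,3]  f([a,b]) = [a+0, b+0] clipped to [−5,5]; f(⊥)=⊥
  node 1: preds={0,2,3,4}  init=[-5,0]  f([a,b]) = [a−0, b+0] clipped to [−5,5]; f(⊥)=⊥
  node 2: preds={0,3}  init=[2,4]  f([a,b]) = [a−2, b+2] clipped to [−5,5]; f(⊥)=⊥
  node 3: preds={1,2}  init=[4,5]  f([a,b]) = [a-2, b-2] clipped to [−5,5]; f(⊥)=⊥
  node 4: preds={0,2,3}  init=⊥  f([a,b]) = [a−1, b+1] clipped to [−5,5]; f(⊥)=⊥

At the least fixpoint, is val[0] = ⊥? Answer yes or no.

Worklist (9 pops):
  #1 pop 0: in=[2,4] → [-4,4] (was [-4,3]); enqueue []
  #2 pop 1: in=[-4,5] → [-5,5] (was [-5,0]); enqueue []
  #3 pop 2: in=[-4,5] → [-5,5] (was [2,4]); enqueue [0,1]
  #4 pop 3: in=[-5,5] → [-5,5] (was [4,5]); enqueue [2]
  #5 pop 4: in=[-5,5] → [-5,5] (was ⊥); enqueue []
  #6 pop 0: in=[-5,5] → [-5,5] (was [-4,4]); enqueue [4]
  #7 pop 1: in=[-5,5] → [-5,5] (no change)
  #8 pop 2: in=[-5,5] → [-5,5] (no change)
  #9 pop 4: in=[-5,5] → [-5,5] (no change)

Fixpoint:
  val[0] = [-5,5]
  val[1] = [-5,5]
  val[2] = [-5,5]
  val[3] = [-5,5]
  val[4] = [-5,5]

no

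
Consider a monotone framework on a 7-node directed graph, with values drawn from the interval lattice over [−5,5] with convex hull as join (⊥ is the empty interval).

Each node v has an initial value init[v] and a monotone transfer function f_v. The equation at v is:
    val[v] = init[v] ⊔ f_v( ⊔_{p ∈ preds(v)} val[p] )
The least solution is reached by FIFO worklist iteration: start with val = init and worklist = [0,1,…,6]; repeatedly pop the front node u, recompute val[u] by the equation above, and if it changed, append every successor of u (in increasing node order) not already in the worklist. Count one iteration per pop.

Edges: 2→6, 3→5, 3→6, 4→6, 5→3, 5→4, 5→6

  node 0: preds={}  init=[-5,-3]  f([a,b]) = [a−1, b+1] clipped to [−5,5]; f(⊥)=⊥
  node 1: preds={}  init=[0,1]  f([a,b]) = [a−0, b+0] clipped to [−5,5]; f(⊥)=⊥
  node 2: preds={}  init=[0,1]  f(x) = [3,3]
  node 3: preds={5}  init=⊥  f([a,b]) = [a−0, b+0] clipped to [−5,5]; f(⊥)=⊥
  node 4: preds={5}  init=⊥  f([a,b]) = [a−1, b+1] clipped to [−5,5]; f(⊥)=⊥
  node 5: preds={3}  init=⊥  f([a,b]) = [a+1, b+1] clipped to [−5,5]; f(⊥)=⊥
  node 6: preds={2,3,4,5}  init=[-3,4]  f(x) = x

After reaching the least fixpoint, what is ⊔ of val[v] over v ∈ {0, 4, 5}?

Trace (7 dequeues):
  [1] u=0 | in ⊥ | out [-5,-3] | ==
  [2] u=1 | in ⊥ | out [0,1] | ==
  [3] u=2 | in ⊥ | out [0,3] | prev [0,1] | push {}
  [4] u=3 | in ⊥ | out ⊥ | ==
  [5] u=4 | in ⊥ | out ⊥ | ==
  [6] u=5 | in ⊥ | out ⊥ | ==
  [7] u=6 | in [0,3] | out [-3,4] | ==

Converged values:
  [0] [-5,-3]
  [1] [0,1]
  [2] [0,3]
  [3] ⊥
  [4] ⊥
  [5] ⊥
  [6] [-3,4]

[-5,-3]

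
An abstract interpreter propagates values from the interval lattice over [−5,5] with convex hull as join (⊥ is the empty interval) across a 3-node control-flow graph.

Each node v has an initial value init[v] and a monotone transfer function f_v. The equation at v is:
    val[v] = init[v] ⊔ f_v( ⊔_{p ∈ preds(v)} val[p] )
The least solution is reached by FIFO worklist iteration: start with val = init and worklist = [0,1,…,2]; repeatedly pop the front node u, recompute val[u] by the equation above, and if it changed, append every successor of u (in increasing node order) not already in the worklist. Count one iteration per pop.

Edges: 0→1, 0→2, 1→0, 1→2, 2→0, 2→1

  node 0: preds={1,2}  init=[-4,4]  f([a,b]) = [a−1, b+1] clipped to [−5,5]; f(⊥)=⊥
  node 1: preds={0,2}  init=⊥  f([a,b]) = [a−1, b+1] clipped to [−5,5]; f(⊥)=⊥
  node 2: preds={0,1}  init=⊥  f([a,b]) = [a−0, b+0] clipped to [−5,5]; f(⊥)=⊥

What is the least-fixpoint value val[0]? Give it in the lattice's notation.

Worklist (6 pops):
  #1 pop 0: in=⊥ → [-4,4] (no change)
  #2 pop 1: in=[-4,4] → [-5,5] (was ⊥); enqueue [0]
  #3 pop 2: in=[-5,5] → [-5,5] (was ⊥); enqueue [1]
  #4 pop 0: in=[-5,5] → [-5,5] (was [-4,4]); enqueue [2]
  #5 pop 1: in=[-5,5] → [-5,5] (no change)
  #6 pop 2: in=[-5,5] → [-5,5] (no change)

Fixpoint:
  val[0] = [-5,5]
  val[1] = [-5,5]
  val[2] = [-5,5]

[-5,5]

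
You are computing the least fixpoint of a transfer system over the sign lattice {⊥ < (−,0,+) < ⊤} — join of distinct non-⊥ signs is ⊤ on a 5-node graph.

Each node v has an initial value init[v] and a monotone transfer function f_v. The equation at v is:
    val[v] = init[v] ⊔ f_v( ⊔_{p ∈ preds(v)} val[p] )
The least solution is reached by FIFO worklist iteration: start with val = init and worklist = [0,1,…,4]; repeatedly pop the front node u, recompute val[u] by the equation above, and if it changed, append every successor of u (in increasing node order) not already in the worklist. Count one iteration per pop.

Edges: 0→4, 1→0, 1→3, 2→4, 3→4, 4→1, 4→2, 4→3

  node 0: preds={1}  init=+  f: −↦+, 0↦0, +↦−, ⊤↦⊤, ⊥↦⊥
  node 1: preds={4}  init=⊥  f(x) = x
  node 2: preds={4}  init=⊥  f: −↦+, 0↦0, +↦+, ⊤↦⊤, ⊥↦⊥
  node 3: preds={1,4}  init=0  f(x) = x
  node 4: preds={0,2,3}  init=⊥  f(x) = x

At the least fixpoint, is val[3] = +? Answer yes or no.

no

Trace (10 dequeues):
  [1] u=0 | in ⊥ | out + | ==
  [2] u=1 | in ⊥ | out ⊥ | ==
  [3] u=2 | in ⊥ | out ⊥ | ==
  [4] u=3 | in ⊥ | out 0 | ==
  [5] u=4 | in ⊤ | out ⊤ | prev ⊥ | push {1,2,3}
  [6] u=1 | in ⊤ | out ⊤ | prev ⊥ | push {0}
  [7] u=2 | in ⊤ | out ⊤ | prev ⊥ | push {4}
  [8] u=3 | in ⊤ | out ⊤ | prev 0 | push {}
  [9] u=0 | in ⊤ | out ⊤ | prev + | push {}
  [10] u=4 | in ⊤ | out ⊤ | ==

Converged values:
  [0] ⊤
  [1] ⊤
  [2] ⊤
  [3] ⊤
  [4] ⊤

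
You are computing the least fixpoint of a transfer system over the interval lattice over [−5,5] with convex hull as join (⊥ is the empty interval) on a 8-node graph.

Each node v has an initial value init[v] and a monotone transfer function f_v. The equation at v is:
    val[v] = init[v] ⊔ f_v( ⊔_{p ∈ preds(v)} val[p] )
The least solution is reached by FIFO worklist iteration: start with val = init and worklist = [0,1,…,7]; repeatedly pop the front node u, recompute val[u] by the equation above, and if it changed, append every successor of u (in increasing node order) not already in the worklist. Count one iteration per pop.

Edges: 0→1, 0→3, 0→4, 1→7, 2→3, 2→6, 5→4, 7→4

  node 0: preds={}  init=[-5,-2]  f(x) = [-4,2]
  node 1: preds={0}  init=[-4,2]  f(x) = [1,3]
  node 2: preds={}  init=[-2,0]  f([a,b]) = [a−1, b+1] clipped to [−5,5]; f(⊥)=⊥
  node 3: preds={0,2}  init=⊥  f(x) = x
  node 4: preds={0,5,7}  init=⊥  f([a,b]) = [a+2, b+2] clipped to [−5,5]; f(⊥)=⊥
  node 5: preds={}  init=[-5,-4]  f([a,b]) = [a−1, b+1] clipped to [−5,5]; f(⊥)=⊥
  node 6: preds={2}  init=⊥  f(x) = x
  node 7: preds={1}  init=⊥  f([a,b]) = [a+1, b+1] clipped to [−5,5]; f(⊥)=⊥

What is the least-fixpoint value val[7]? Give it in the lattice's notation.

[-3,4]

Iteration log — 9 steps:
  step 1. node 0  ⊔preds=⊥  new=[-5,2]  old=[-5,-2]  +wl: 
  step 2. node 1  ⊔preds=[-5,2]  new=[-4,3]  old=[-4,2]  +wl: 
  step 3. node 2  ⊔preds=⊥  new=[-2,0]  stable
  step 4. node 3  ⊔preds=[-5,2]  new=[-5,2]  old=⊥  +wl: 
  step 5. node 4  ⊔preds=[-5,2]  new=[-3,4]  old=⊥  +wl: 
  step 6. node 5  ⊔preds=⊥  new=[-5,-4]  stable
  step 7. node 6  ⊔preds=[-2,0]  new=[-2,0]  old=⊥  +wl: 
  step 8. node 7  ⊔preds=[-4,3]  new=[-3,4]  old=⊥  +wl: 4
  step 9. node 4  ⊔preds=[-5,4]  new=[-3,5]  old=[-3,4]  +wl: 

Least fixpoint reached:
  node 0: [-5,2]
  node 1: [-4,3]
  node 2: [-2,0]
  node 3: [-5,2]
  node 4: [-3,5]
  node 5: [-5,-4]
  node 6: [-2,0]
  node 7: [-3,4]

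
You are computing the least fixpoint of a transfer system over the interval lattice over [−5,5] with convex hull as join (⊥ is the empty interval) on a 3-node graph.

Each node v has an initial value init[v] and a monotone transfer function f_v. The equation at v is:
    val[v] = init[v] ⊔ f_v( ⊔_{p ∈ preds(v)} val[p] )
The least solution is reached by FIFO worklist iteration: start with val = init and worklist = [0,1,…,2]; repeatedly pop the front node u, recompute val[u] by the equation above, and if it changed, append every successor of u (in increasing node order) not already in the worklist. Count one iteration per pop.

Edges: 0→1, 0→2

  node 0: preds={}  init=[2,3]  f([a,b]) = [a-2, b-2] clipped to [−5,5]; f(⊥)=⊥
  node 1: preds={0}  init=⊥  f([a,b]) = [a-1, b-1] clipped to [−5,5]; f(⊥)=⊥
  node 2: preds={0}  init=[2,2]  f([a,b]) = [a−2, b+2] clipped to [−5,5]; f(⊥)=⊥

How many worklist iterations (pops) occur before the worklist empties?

Worklist (3 pops):
  #1 pop 0: in=⊥ → [2,3] (no change)
  #2 pop 1: in=[2,3] → [1,2] (was ⊥); enqueue []
  #3 pop 2: in=[2,3] → [0,5] (was [2,2]); enqueue []

Fixpoint:
  val[0] = [2,3]
  val[1] = [1,2]
  val[2] = [0,5]

3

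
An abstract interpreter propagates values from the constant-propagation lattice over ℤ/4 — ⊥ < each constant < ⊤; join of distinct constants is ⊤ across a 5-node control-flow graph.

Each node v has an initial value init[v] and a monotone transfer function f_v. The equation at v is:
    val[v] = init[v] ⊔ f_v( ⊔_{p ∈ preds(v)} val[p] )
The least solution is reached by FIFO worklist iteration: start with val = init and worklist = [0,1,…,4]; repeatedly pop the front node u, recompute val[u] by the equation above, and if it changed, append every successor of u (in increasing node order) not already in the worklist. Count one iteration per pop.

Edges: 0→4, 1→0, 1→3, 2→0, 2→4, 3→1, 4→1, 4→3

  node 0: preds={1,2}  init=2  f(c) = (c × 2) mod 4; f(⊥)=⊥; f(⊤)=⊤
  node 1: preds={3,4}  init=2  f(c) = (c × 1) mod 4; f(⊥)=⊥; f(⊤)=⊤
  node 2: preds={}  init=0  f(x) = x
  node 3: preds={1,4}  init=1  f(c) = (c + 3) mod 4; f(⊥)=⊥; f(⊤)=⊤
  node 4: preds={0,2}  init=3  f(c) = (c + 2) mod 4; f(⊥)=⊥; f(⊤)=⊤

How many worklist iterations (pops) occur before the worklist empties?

Trace (8 dequeues):
  [1] u=0 | in ⊤ | out ⊤ | prev 2 | push {}
  [2] u=1 | in ⊤ | out ⊤ | prev 2 | push {0}
  [3] u=2 | in ⊥ | out 0 | ==
  [4] u=3 | in ⊤ | out ⊤ | prev 1 | push {1}
  [5] u=4 | in ⊤ | out ⊤ | prev 3 | push {3}
  [6] u=0 | in ⊤ | out ⊤ | ==
  [7] u=1 | in ⊤ | out ⊤ | ==
  [8] u=3 | in ⊤ | out ⊤ | ==

Converged values:
  [0] ⊤
  [1] ⊤
  [2] 0
  [3] ⊤
  [4] ⊤

8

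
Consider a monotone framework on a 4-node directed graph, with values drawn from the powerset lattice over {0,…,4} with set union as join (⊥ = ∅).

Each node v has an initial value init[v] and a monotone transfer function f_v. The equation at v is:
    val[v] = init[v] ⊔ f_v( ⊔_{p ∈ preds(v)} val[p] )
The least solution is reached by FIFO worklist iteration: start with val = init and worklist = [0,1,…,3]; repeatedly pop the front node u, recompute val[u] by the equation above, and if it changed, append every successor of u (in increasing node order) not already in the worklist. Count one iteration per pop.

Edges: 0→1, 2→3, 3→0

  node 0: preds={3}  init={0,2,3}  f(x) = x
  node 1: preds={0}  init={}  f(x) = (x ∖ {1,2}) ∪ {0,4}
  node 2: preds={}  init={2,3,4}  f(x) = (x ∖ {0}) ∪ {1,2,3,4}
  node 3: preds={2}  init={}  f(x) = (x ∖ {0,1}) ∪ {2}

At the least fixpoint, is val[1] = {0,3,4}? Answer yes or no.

Trace (6 dequeues):
  [1] u=0 | in {} | out {0,2,3} | ==
  [2] u=1 | in {0,2,3} | out {0,3,4} | prev {} | push {}
  [3] u=2 | in {} | out {1,2,3,4} | prev {2,3,4} | push {}
  [4] u=3 | in {1,2,3,4} | out {2,3,4} | prev {} | push {0}
  [5] u=0 | in {2,3,4} | out {0,2,3,4} | prev {0,2,3} | push {1}
  [6] u=1 | in {0,2,3,4} | out {0,3,4} | ==

Converged values:
  [0] {0,2,3,4}
  [1] {0,3,4}
  [2] {1,2,3,4}
  [3] {2,3,4}

yes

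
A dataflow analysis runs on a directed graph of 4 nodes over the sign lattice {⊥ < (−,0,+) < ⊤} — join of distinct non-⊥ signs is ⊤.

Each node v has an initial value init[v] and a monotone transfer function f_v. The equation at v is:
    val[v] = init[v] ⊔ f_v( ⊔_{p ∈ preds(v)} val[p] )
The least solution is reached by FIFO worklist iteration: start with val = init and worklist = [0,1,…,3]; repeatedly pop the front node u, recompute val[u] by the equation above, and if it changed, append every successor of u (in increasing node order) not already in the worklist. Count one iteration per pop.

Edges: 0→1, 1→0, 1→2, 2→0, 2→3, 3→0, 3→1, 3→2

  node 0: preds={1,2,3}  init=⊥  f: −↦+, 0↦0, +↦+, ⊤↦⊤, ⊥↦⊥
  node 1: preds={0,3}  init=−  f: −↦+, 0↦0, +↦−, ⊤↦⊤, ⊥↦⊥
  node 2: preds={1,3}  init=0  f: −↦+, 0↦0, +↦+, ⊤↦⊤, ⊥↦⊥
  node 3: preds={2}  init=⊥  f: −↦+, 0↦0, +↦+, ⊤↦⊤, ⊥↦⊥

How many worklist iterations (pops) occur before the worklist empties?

Trace (7 dequeues):
  [1] u=0 | in ⊤ | out ⊤ | prev ⊥ | push {}
  [2] u=1 | in ⊤ | out ⊤ | prev − | push {0}
  [3] u=2 | in ⊤ | out ⊤ | prev 0 | push {}
  [4] u=3 | in ⊤ | out ⊤ | prev ⊥ | push {1,2}
  [5] u=0 | in ⊤ | out ⊤ | ==
  [6] u=1 | in ⊤ | out ⊤ | ==
  [7] u=2 | in ⊤ | out ⊤ | ==

Converged values:
  [0] ⊤
  [1] ⊤
  [2] ⊤
  [3] ⊤

7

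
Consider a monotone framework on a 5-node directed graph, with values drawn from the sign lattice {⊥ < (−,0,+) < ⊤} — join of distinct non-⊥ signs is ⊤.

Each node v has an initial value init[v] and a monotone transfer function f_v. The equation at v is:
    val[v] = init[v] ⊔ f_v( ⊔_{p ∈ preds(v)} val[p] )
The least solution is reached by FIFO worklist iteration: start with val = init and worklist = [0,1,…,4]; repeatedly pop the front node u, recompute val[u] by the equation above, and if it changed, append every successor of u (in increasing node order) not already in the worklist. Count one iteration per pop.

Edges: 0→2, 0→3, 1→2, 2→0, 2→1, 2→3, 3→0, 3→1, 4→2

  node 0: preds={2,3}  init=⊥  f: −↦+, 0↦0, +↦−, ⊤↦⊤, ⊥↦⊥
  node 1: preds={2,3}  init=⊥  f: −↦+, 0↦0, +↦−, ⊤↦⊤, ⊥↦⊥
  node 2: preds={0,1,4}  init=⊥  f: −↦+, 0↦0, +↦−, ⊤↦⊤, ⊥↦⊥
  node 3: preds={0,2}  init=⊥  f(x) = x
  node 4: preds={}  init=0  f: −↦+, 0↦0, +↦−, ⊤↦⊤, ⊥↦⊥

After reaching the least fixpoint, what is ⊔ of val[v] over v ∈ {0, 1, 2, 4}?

0

Iteration log — 9 steps:
  step 1. node 0  ⊔preds=⊥  new=⊥  stable
  step 2. node 1  ⊔preds=⊥  new=⊥  stable
  step 3. node 2  ⊔preds=0  new=0  old=⊥  +wl: 0,1
  step 4. node 3  ⊔preds=0  new=0  old=⊥  +wl: 
  step 5. node 4  ⊔preds=⊥  new=0  stable
  step 6. node 0  ⊔preds=0  new=0  old=⊥  +wl: 2,3
  step 7. node 1  ⊔preds=0  new=0  old=⊥  +wl: 
  step 8. node 2  ⊔preds=0  new=0  stable
  step 9. node 3  ⊔preds=0  new=0  stable

Least fixpoint reached:
  node 0: 0
  node 1: 0
  node 2: 0
  node 3: 0
  node 4: 0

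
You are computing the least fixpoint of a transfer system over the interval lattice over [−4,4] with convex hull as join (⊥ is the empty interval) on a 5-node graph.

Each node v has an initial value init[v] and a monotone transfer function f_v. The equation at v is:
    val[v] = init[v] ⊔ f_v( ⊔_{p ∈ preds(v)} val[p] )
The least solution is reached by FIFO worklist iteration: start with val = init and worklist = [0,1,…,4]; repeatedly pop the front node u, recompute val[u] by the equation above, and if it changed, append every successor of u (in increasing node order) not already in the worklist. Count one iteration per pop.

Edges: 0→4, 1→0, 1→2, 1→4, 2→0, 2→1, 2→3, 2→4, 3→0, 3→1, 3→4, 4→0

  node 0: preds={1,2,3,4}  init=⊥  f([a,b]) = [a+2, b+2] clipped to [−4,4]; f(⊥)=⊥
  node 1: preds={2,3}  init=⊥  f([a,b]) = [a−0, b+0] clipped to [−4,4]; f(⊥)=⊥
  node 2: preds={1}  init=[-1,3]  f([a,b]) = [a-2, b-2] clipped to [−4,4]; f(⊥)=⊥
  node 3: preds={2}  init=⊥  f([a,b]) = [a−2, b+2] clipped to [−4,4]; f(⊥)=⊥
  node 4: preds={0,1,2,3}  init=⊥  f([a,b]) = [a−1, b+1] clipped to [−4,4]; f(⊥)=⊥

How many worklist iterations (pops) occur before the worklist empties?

Iteration log — 14 steps:
  step 1. node 0  ⊔preds=[-1,3]  new=[1,4]  old=⊥  +wl: 
  step 2. node 1  ⊔preds=[-1,3]  new=[-1,3]  old=⊥  +wl: 0
  step 3. node 2  ⊔preds=[-1,3]  new=[-3,3]  old=[-1,3]  +wl: 1
  step 4. node 3  ⊔preds=[-3,3]  new=[-4,4]  old=⊥  +wl: 
  step 5. node 4  ⊔preds=[-4,4]  new=[-4,4]  old=⊥  +wl: 
  step 6. node 0  ⊔preds=[-4,4]  new=[-2,4]  old=[1,4]  +wl: 4
  step 7. node 1  ⊔preds=[-4,4]  new=[-4,4]  old=[-1,3]  +wl: 0,2
  step 8. node 4  ⊔preds=[-4,4]  new=[-4,4]  stable
  step 9. node 0  ⊔preds=[-4,4]  new=[-2,4]  stable
  step 10. node 2  ⊔preds=[-4,4]  new=[-4,3]  old=[-3,3]  +wl: 0,1,3,4
  step 11. node 0  ⊔preds=[-4,4]  new=[-2,4]  stable
  step 12. node 1  ⊔preds=[-4,4]  new=[-4,4]  stable
  step 13. node 3  ⊔preds=[-4,3]  new=[-4,4]  stable
  step 14. node 4  ⊔preds=[-4,4]  new=[-4,4]  stable

Least fixpoint reached:
  node 0: [-2,4]
  node 1: [-4,4]
  node 2: [-4,3]
  node 3: [-4,4]
  node 4: [-4,4]

14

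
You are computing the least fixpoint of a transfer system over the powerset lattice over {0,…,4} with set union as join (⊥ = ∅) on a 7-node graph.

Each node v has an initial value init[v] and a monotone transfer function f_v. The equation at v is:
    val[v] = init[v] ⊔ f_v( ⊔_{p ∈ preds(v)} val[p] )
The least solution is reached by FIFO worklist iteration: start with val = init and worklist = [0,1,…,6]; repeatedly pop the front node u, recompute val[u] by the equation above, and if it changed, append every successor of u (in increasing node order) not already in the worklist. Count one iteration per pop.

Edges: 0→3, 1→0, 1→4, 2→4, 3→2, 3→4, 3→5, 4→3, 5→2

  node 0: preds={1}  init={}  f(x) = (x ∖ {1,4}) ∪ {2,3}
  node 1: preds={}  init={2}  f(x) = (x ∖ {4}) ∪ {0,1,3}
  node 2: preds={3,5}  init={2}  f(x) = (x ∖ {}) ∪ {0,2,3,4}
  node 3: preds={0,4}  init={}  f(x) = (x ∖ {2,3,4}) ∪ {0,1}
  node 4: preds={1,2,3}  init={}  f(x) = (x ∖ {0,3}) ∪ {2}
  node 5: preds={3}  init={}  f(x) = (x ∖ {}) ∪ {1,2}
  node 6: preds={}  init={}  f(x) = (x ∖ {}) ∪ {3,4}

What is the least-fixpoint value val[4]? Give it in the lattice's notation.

{1,2,4}

Trace (11 dequeues):
  [1] u=0 | in {2} | out {2,3} | prev {} | push {}
  [2] u=1 | in {} | out {0,1,2,3} | prev {2} | push {0}
  [3] u=2 | in {} | out {0,2,3,4} | prev {2} | push {}
  [4] u=3 | in {2,3} | out {0,1} | prev {} | push {2}
  [5] u=4 | in {0,1,2,3,4} | out {1,2,4} | prev {} | push {3}
  [6] u=5 | in {0,1} | out {0,1,2} | prev {} | push {}
  [7] u=6 | in {} | out {3,4} | prev {} | push {}
  [8] u=0 | in {0,1,2,3} | out {0,2,3} | prev {2,3} | push {}
  [9] u=2 | in {0,1,2} | out {0,1,2,3,4} | prev {0,2,3,4} | push {4}
  [10] u=3 | in {0,1,2,3,4} | out {0,1} | ==
  [11] u=4 | in {0,1,2,3,4} | out {1,2,4} | ==

Converged values:
  [0] {0,2,3}
  [1] {0,1,2,3}
  [2] {0,1,2,3,4}
  [3] {0,1}
  [4] {1,2,4}
  [5] {0,1,2}
  [6] {3,4}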